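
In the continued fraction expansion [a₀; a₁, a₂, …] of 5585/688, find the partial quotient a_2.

Apply division with remainder until the remainder is 0:
5585 ÷ 688 → quotient 8, remainder 81
688 ÷ 81 → quotient 8, remainder 40
81 ÷ 40 → quotient 2, remainder 1

2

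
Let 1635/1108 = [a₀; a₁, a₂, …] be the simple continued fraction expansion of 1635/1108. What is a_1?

Apply division with remainder until the remainder is 0:
1635 ÷ 1108 → quotient 1, remainder 527
1108 ÷ 527 → quotient 2, remainder 54

2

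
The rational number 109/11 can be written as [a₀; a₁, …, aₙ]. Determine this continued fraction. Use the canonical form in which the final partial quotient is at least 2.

⌊109/11⌋ = 9, remainder 10
⌊11/10⌋ = 1, remainder 1
⌊10/1⌋ = 10, remainder 0

[9; 1, 10]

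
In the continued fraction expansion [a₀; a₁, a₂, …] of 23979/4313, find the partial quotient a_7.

23979 ÷ 4313 → quotient 5, remainder 2414
4313 ÷ 2414 → quotient 1, remainder 1899
2414 ÷ 1899 → quotient 1, remainder 515
1899 ÷ 515 → quotient 3, remainder 354
515 ÷ 354 → quotient 1, remainder 161
354 ÷ 161 → quotient 2, remainder 32
161 ÷ 32 → quotient 5, remainder 1
32 ÷ 1 → quotient 32, remainder 0

32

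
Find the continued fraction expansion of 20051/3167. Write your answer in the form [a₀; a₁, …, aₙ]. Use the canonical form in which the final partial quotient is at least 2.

20051 = 6·3167 + 1049, so a_0 = 6
3167 = 3·1049 + 20, so a_1 = 3
1049 = 52·20 + 9, so a_2 = 52
20 = 2·9 + 2, so a_3 = 2
9 = 4·2 + 1, so a_4 = 4
2 = 2·1 + 0, so a_5 = 2

[6; 3, 52, 2, 4, 2]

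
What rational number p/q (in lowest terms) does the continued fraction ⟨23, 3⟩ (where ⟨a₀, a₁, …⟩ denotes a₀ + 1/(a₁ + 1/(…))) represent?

70/3

Start with 3.
23 + 1/(3/1) = 23 + 1/3 = 70/3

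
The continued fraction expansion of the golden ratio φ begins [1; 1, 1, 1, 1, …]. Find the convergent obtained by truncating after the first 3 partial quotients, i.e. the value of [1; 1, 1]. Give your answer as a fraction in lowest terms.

Start with 1.
1 + 1/(1/1) = 1 + 1/1 = 2/1
1 + 1/(2/1) = 1 + 1/2 = 3/2

3/2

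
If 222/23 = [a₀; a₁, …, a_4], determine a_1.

1

222 = 9·23 + 15, so a_0 = 9
23 = 1·15 + 8, so a_1 = 1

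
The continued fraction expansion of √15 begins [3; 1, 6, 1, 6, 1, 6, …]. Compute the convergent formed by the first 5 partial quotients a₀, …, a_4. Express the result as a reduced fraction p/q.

213/55

Use the convergent recurrence hₖ = aₖ·hₖ₋₁ + hₖ₋₂ (and likewise for the denominators kₖ):
a_0 = 3: 3/1
a_1 = 1: 4/1
a_2 = 6: 27/7
a_3 = 1: 31/8
a_4 = 6: 213/55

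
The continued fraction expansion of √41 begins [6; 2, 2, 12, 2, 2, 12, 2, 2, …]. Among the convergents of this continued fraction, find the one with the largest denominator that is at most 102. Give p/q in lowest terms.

397/62

a_0 = 6: 6/1  (≤ bound)
a_1 = 2: 13/2  (≤ bound)
a_2 = 2: 32/5  (≤ bound)
a_3 = 12: 397/62  (≤ bound)
a_4 = 2: 826/129  (> 102, stop)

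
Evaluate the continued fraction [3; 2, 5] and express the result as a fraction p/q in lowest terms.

a_0 = 3: 3/1
a_1 = 2: 7/2
a_2 = 5: 38/11

38/11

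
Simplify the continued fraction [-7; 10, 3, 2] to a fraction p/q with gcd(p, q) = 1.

-497/72

Compute successive convergents:
a_0 = -7: -7/1
a_1 = 10: -69/10
a_2 = 3: -214/31
a_3 = 2: -497/72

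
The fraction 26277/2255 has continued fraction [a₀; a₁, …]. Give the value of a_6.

26277 ÷ 2255 → quotient 11, remainder 1472
2255 ÷ 1472 → quotient 1, remainder 783
1472 ÷ 783 → quotient 1, remainder 689
783 ÷ 689 → quotient 1, remainder 94
689 ÷ 94 → quotient 7, remainder 31
94 ÷ 31 → quotient 3, remainder 1
31 ÷ 1 → quotient 31, remainder 0

31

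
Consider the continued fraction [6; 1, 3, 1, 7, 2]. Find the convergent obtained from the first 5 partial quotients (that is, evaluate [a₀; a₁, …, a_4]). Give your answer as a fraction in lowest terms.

265/39

Start with 7.
1 + 1/(7/1) = 1 + 1/7 = 8/7
3 + 1/(8/7) = 3 + 7/8 = 31/8
1 + 1/(31/8) = 1 + 8/31 = 39/31
6 + 1/(39/31) = 6 + 31/39 = 265/39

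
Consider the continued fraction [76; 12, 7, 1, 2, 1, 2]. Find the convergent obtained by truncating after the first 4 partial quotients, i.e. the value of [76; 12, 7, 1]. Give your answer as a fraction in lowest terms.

7380/97

Start with 1.
7 + 1/(1/1) = 7 + 1/1 = 8/1
12 + 1/(8/1) = 12 + 1/8 = 97/8
76 + 1/(97/8) = 76 + 8/97 = 7380/97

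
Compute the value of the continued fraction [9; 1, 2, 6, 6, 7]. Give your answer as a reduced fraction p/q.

Start with 7.
6 + 1/(7/1) = 6 + 1/7 = 43/7
6 + 1/(43/7) = 6 + 7/43 = 265/43
2 + 1/(265/43) = 2 + 43/265 = 573/265
1 + 1/(573/265) = 1 + 265/573 = 838/573
9 + 1/(838/573) = 9 + 573/838 = 8115/838

8115/838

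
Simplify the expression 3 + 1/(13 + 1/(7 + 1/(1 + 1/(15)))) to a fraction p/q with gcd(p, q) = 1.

5128/1667

Use the convergent recurrence hₖ = aₖ·hₖ₋₁ + hₖ₋₂ (and likewise for the denominators kₖ):
a_0 = 3: 3/1
a_1 = 13: 40/13
a_2 = 7: 283/92
a_3 = 1: 323/105
a_4 = 15: 5128/1667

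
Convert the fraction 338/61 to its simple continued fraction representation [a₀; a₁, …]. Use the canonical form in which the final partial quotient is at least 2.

[5; 1, 1, 5, 1, 1, 2]

⌊338/61⌋ = 5, remainder 33
⌊61/33⌋ = 1, remainder 28
⌊33/28⌋ = 1, remainder 5
⌊28/5⌋ = 5, remainder 3
⌊5/3⌋ = 1, remainder 2
⌊3/2⌋ = 1, remainder 1
⌊2/1⌋ = 2, remainder 0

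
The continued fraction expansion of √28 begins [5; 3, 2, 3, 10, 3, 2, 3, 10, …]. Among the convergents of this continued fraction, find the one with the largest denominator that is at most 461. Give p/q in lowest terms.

1307/247

a_0 = 5: 5/1  (≤ bound)
a_1 = 3: 16/3  (≤ bound)
a_2 = 2: 37/7  (≤ bound)
a_3 = 3: 127/24  (≤ bound)
a_4 = 10: 1307/247  (≤ bound)
a_5 = 3: 4048/765  (> 461, stop)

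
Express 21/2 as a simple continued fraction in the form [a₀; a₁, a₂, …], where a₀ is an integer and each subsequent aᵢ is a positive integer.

[10; 2]

Run the Euclidean algorithm, recording each quotient:
21 = 10·2 + 1, so a_0 = 10
2 = 2·1 + 0, so a_1 = 2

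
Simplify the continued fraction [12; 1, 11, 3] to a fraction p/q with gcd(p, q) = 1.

478/37

Start with 3.
11 + 1/(3/1) = 11 + 1/3 = 34/3
1 + 1/(34/3) = 1 + 3/34 = 37/34
12 + 1/(37/34) = 12 + 34/37 = 478/37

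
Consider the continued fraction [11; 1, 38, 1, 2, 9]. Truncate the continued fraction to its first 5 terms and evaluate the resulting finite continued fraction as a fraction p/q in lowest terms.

1425/119

Build up convergents one term at a time:
a_0 = 11: 11/1
a_1 = 1: 12/1
a_2 = 38: 467/39
a_3 = 1: 479/40
a_4 = 2: 1425/119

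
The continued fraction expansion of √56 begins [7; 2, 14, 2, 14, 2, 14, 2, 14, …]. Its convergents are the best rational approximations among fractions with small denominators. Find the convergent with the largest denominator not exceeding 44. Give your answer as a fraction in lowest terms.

a_0 = 7: 7/1  (≤ bound)
a_1 = 2: 15/2  (≤ bound)
a_2 = 14: 217/29  (≤ bound)
a_3 = 2: 449/60  (> 44, stop)

217/29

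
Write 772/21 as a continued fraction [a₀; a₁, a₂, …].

[36; 1, 3, 5]

772 ÷ 21 → quotient 36, remainder 16
21 ÷ 16 → quotient 1, remainder 5
16 ÷ 5 → quotient 3, remainder 1
5 ÷ 1 → quotient 5, remainder 0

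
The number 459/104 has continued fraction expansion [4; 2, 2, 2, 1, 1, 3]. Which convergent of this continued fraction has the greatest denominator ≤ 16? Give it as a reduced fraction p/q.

53/12

a_0 = 4: 4/1  (≤ bound)
a_1 = 2: 9/2  (≤ bound)
a_2 = 2: 22/5  (≤ bound)
a_3 = 2: 53/12  (≤ bound)
a_4 = 1: 75/17  (> 16, stop)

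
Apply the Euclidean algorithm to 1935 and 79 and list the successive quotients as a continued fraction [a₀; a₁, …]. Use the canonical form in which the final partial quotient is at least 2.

[24; 2, 39]

1935 = 24·79 + 39, so a_0 = 24
79 = 2·39 + 1, so a_1 = 2
39 = 39·1 + 0, so a_2 = 39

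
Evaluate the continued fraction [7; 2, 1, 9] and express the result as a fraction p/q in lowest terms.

213/29

Work from the innermost term outward:
Start with 9.
1 + 1/(9/1) = 1 + 1/9 = 10/9
2 + 1/(10/9) = 2 + 9/10 = 29/10
7 + 1/(29/10) = 7 + 10/29 = 213/29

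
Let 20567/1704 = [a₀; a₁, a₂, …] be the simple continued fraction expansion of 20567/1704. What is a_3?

Run the Euclidean algorithm, recording each quotient:
⌊20567/1704⌋ = 12, remainder 119
⌊1704/119⌋ = 14, remainder 38
⌊119/38⌋ = 3, remainder 5
⌊38/5⌋ = 7, remainder 3

7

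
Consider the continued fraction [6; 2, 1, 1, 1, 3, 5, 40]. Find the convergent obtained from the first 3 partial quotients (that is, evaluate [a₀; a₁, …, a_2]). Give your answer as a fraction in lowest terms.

Build up convergents one term at a time:
a_0 = 6: 6/1
a_1 = 2: 13/2
a_2 = 1: 19/3

19/3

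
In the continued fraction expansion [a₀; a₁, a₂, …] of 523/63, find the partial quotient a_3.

Repeatedly divide and take the remainder:
523 = 8·63 + 19, so a_0 = 8
63 = 3·19 + 6, so a_1 = 3
19 = 3·6 + 1, so a_2 = 3
6 = 6·1 + 0, so a_3 = 6

6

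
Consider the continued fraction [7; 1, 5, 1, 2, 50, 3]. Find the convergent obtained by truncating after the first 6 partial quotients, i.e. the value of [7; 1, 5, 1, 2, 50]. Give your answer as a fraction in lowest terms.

7905/1007

Work from the innermost term outward:
Start with 50.
2 + 1/(50/1) = 2 + 1/50 = 101/50
1 + 1/(101/50) = 1 + 50/101 = 151/101
5 + 1/(151/101) = 5 + 101/151 = 856/151
1 + 1/(856/151) = 1 + 151/856 = 1007/856
7 + 1/(1007/856) = 7 + 856/1007 = 7905/1007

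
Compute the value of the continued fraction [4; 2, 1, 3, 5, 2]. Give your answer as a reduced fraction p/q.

Build up convergents one term at a time:
a_0 = 4: 4/1
a_1 = 2: 9/2
a_2 = 1: 13/3
a_3 = 3: 48/11
a_4 = 5: 253/58
a_5 = 2: 554/127

554/127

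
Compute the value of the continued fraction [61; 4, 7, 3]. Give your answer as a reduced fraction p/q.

5573/91

Start with 3.
7 + 1/(3/1) = 7 + 1/3 = 22/3
4 + 1/(22/3) = 4 + 3/22 = 91/22
61 + 1/(91/22) = 61 + 22/91 = 5573/91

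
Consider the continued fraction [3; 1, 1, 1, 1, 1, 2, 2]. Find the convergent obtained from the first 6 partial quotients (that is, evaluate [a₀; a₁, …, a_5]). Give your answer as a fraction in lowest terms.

a_0 = 3: 3/1
a_1 = 1: 4/1
a_2 = 1: 7/2
a_3 = 1: 11/3
a_4 = 1: 18/5
a_5 = 1: 29/8

29/8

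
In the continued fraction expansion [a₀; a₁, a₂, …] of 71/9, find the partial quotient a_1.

1

Apply division with remainder until the remainder is 0:
⌊71/9⌋ = 7, remainder 8
⌊9/8⌋ = 1, remainder 1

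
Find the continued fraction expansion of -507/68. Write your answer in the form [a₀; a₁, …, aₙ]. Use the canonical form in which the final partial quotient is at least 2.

Apply division with remainder until the remainder is 0:
⌊-507/68⌋ = -8, remainder 37
⌊68/37⌋ = 1, remainder 31
⌊37/31⌋ = 1, remainder 6
⌊31/6⌋ = 5, remainder 1
⌊6/1⌋ = 6, remainder 0

[-8; 1, 1, 5, 6]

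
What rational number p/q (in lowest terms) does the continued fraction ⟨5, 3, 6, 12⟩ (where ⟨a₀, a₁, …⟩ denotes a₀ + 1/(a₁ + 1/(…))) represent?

1228/231

a_0 = 5: 5/1
a_1 = 3: 16/3
a_2 = 6: 101/19
a_3 = 12: 1228/231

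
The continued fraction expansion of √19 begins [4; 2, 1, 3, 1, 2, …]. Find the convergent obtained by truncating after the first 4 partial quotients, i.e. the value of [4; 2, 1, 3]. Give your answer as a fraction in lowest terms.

Work from the innermost term outward:
Start with 3.
1 + 1/(3/1) = 1 + 1/3 = 4/3
2 + 1/(4/3) = 2 + 3/4 = 11/4
4 + 1/(11/4) = 4 + 4/11 = 48/11

48/11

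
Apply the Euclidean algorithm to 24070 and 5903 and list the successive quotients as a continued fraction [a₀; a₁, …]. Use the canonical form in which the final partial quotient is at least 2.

[4; 12, 1, 7, 1, 50]

24070 ÷ 5903 → quotient 4, remainder 458
5903 ÷ 458 → quotient 12, remainder 407
458 ÷ 407 → quotient 1, remainder 51
407 ÷ 51 → quotient 7, remainder 50
51 ÷ 50 → quotient 1, remainder 1
50 ÷ 1 → quotient 50, remainder 0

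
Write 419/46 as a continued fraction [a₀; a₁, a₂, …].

[9; 9, 5]

Apply division with remainder until the remainder is 0:
⌊419/46⌋ = 9, remainder 5
⌊46/5⌋ = 9, remainder 1
⌊5/1⌋ = 5, remainder 0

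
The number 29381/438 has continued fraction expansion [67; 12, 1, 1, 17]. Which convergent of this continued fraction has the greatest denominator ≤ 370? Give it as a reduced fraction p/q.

1677/25

List convergents until the denominator exceeds the bound:
a_0 = 67: 67/1  (≤ bound)
a_1 = 12: 805/12  (≤ bound)
a_2 = 1: 872/13  (≤ bound)
a_3 = 1: 1677/25  (≤ bound)
a_4 = 17: 29381/438  (> 370, stop)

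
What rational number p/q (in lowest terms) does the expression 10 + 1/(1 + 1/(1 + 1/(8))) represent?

Start with 8.
1 + 1/(8/1) = 1 + 1/8 = 9/8
1 + 1/(9/8) = 1 + 8/9 = 17/9
10 + 1/(17/9) = 10 + 9/17 = 179/17

179/17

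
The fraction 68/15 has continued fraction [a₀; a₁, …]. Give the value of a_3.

68 = 4·15 + 8, so a_0 = 4
15 = 1·8 + 7, so a_1 = 1
8 = 1·7 + 1, so a_2 = 1
7 = 7·1 + 0, so a_3 = 7

7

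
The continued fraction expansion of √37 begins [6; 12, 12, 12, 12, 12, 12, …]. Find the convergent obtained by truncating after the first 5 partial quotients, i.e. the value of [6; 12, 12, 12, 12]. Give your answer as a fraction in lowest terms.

a_0 = 6: 6/1
a_1 = 12: 73/12
a_2 = 12: 882/145
a_3 = 12: 10657/1752
a_4 = 12: 128766/21169

128766/21169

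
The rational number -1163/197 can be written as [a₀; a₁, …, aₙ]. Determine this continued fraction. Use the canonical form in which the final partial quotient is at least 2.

-1163 = -6·197 + 19, so a_0 = -6
197 = 10·19 + 7, so a_1 = 10
19 = 2·7 + 5, so a_2 = 2
7 = 1·5 + 2, so a_3 = 1
5 = 2·2 + 1, so a_4 = 2
2 = 2·1 + 0, so a_5 = 2

[-6; 10, 2, 1, 2, 2]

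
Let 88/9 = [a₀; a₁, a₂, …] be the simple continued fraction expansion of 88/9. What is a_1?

1

Apply division with remainder until the remainder is 0:
⌊88/9⌋ = 9, remainder 7
⌊9/7⌋ = 1, remainder 2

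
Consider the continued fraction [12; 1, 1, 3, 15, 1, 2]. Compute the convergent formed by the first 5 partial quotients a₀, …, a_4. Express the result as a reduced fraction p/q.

1345/107

Start with 15.
3 + 1/(15/1) = 3 + 1/15 = 46/15
1 + 1/(46/15) = 1 + 15/46 = 61/46
1 + 1/(61/46) = 1 + 46/61 = 107/61
12 + 1/(107/61) = 12 + 61/107 = 1345/107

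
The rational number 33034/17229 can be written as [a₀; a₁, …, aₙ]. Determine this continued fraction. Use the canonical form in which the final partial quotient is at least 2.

[1; 1, 11, 10, 10, 14]

Apply division with remainder until the remainder is 0:
⌊33034/17229⌋ = 1, remainder 15805
⌊17229/15805⌋ = 1, remainder 1424
⌊15805/1424⌋ = 11, remainder 141
⌊1424/141⌋ = 10, remainder 14
⌊141/14⌋ = 10, remainder 1
⌊14/1⌋ = 14, remainder 0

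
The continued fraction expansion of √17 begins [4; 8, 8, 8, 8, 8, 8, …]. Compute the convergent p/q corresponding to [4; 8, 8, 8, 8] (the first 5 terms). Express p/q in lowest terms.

17684/4289

Work from the innermost term outward:
Start with 8.
8 + 1/(8/1) = 8 + 1/8 = 65/8
8 + 1/(65/8) = 8 + 8/65 = 528/65
8 + 1/(528/65) = 8 + 65/528 = 4289/528
4 + 1/(4289/528) = 4 + 528/4289 = 17684/4289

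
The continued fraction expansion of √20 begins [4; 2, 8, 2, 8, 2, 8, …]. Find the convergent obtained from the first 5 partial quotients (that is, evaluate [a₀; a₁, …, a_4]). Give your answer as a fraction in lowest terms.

1364/305

Start with 8.
2 + 1/(8/1) = 2 + 1/8 = 17/8
8 + 1/(17/8) = 8 + 8/17 = 144/17
2 + 1/(144/17) = 2 + 17/144 = 305/144
4 + 1/(305/144) = 4 + 144/305 = 1364/305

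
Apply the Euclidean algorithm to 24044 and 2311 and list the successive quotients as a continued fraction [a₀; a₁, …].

[10; 2, 2, 9, 4, 2, 1, 3]

⌊24044/2311⌋ = 10, remainder 934
⌊2311/934⌋ = 2, remainder 443
⌊934/443⌋ = 2, remainder 48
⌊443/48⌋ = 9, remainder 11
⌊48/11⌋ = 4, remainder 4
⌊11/4⌋ = 2, remainder 3
⌊4/3⌋ = 1, remainder 1
⌊3/1⌋ = 3, remainder 0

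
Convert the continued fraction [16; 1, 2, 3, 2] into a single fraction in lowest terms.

Collapse the nested fraction from the inside out:
Start with 2.
3 + 1/(2/1) = 3 + 1/2 = 7/2
2 + 1/(7/2) = 2 + 2/7 = 16/7
1 + 1/(16/7) = 1 + 7/16 = 23/16
16 + 1/(23/16) = 16 + 16/23 = 384/23

384/23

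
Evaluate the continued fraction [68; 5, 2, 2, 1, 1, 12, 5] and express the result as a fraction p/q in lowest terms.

Build up convergents one term at a time:
a_0 = 68: 68/1
a_1 = 5: 341/5
a_2 = 2: 750/11
a_3 = 2: 1841/27
a_4 = 1: 2591/38
a_5 = 1: 4432/65
a_6 = 12: 55775/818
a_7 = 5: 283307/4155

283307/4155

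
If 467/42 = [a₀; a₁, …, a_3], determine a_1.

8

Run the Euclidean algorithm, recording each quotient:
467 = 11·42 + 5, so a_0 = 11
42 = 8·5 + 2, so a_1 = 8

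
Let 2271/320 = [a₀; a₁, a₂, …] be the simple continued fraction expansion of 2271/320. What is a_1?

10

Apply division with remainder until the remainder is 0:
2271 = 7·320 + 31, so a_0 = 7
320 = 10·31 + 10, so a_1 = 10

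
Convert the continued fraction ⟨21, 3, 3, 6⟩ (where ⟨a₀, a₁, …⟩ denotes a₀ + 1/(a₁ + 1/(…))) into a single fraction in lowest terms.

1342/63

a_0 = 21: 21/1
a_1 = 3: 64/3
a_2 = 3: 213/10
a_3 = 6: 1342/63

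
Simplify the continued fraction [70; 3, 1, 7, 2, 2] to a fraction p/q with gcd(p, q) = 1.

11452/163

Start with 2.
2 + 1/(2/1) = 2 + 1/2 = 5/2
7 + 1/(5/2) = 7 + 2/5 = 37/5
1 + 1/(37/5) = 1 + 5/37 = 42/37
3 + 1/(42/37) = 3 + 37/42 = 163/42
70 + 1/(163/42) = 70 + 42/163 = 11452/163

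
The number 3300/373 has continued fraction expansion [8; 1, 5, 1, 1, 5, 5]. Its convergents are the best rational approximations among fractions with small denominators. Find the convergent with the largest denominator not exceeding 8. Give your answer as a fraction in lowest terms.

62/7

a_0 = 8: 8/1  (≤ bound)
a_1 = 1: 9/1  (≤ bound)
a_2 = 5: 53/6  (≤ bound)
a_3 = 1: 62/7  (≤ bound)
a_4 = 1: 115/13  (> 8, stop)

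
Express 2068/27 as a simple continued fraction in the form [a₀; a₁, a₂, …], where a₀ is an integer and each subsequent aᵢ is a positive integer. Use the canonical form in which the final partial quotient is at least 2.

Run the Euclidean algorithm, recording each quotient:
2068 ÷ 27 → quotient 76, remainder 16
27 ÷ 16 → quotient 1, remainder 11
16 ÷ 11 → quotient 1, remainder 5
11 ÷ 5 → quotient 2, remainder 1
5 ÷ 1 → quotient 5, remainder 0

[76; 1, 1, 2, 5]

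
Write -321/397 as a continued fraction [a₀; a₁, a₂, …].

[-1; 5, 4, 2, 8]

Apply division with remainder until the remainder is 0:
-321 ÷ 397 → quotient -1, remainder 76
397 ÷ 76 → quotient 5, remainder 17
76 ÷ 17 → quotient 4, remainder 8
17 ÷ 8 → quotient 2, remainder 1
8 ÷ 1 → quotient 8, remainder 0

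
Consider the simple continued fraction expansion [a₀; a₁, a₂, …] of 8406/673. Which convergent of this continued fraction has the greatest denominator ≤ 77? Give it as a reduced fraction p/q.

637/51

a_0 = 12: 12/1  (≤ bound)
a_1 = 2: 25/2  (≤ bound)
a_2 = 25: 637/51  (≤ bound)
a_3 = 2: 1299/104  (> 77, stop)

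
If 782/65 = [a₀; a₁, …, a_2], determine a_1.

32

⌊782/65⌋ = 12, remainder 2
⌊65/2⌋ = 32, remainder 1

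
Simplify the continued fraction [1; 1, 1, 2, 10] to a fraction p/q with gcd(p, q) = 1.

83/52

a_0 = 1: 1/1
a_1 = 1: 2/1
a_2 = 1: 3/2
a_3 = 2: 8/5
a_4 = 10: 83/52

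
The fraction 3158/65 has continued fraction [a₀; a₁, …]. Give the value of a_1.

1

⌊3158/65⌋ = 48, remainder 38
⌊65/38⌋ = 1, remainder 27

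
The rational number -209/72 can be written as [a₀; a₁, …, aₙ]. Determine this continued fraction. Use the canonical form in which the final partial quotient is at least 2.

-209 = -3·72 + 7, so a_0 = -3
72 = 10·7 + 2, so a_1 = 10
7 = 3·2 + 1, so a_2 = 3
2 = 2·1 + 0, so a_3 = 2

[-3; 10, 3, 2]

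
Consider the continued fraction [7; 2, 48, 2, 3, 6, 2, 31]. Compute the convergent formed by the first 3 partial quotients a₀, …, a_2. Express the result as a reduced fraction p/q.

727/97

Compute successive convergents:
a_0 = 7: 7/1
a_1 = 2: 15/2
a_2 = 48: 727/97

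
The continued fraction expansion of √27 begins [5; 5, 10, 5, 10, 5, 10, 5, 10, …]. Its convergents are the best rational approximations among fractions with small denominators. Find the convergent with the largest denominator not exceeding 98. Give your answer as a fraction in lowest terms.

a_0 = 5: 5/1  (≤ bound)
a_1 = 5: 26/5  (≤ bound)
a_2 = 10: 265/51  (≤ bound)
a_3 = 5: 1351/260  (> 98, stop)

265/51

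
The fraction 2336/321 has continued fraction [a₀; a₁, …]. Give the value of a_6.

2336 ÷ 321 → quotient 7, remainder 89
321 ÷ 89 → quotient 3, remainder 54
89 ÷ 54 → quotient 1, remainder 35
54 ÷ 35 → quotient 1, remainder 19
35 ÷ 19 → quotient 1, remainder 16
19 ÷ 16 → quotient 1, remainder 3
16 ÷ 3 → quotient 5, remainder 1

5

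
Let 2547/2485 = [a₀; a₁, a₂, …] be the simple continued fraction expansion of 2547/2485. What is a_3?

2

2547 = 1·2485 + 62, so a_0 = 1
2485 = 40·62 + 5, so a_1 = 40
62 = 12·5 + 2, so a_2 = 12
5 = 2·2 + 1, so a_3 = 2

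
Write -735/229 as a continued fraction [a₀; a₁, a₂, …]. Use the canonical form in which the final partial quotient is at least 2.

[-4; 1, 3, 1, 3, 2, 1, 3]

-735 ÷ 229 → quotient -4, remainder 181
229 ÷ 181 → quotient 1, remainder 48
181 ÷ 48 → quotient 3, remainder 37
48 ÷ 37 → quotient 1, remainder 11
37 ÷ 11 → quotient 3, remainder 4
11 ÷ 4 → quotient 2, remainder 3
4 ÷ 3 → quotient 1, remainder 1
3 ÷ 1 → quotient 3, remainder 0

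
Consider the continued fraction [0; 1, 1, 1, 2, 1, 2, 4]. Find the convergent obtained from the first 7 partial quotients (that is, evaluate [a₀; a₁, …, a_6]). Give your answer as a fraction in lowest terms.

19/30

Start with 2.
1 + 1/(2/1) = 1 + 1/2 = 3/2
2 + 1/(3/2) = 2 + 2/3 = 8/3
1 + 1/(8/3) = 1 + 3/8 = 11/8
1 + 1/(11/8) = 1 + 8/11 = 19/11
1 + 1/(19/11) = 1 + 11/19 = 30/19
0 + 1/(30/19) = 0 + 19/30 = 19/30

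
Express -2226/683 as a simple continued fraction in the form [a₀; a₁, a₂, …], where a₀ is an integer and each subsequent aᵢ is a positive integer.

-2226 ÷ 683 → quotient -4, remainder 506
683 ÷ 506 → quotient 1, remainder 177
506 ÷ 177 → quotient 2, remainder 152
177 ÷ 152 → quotient 1, remainder 25
152 ÷ 25 → quotient 6, remainder 2
25 ÷ 2 → quotient 12, remainder 1
2 ÷ 1 → quotient 2, remainder 0

[-4; 1, 2, 1, 6, 12, 2]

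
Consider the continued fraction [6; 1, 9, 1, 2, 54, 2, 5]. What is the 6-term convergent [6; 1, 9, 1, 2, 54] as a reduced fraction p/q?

Start with 54.
2 + 1/(54/1) = 2 + 1/54 = 109/54
1 + 1/(109/54) = 1 + 54/109 = 163/109
9 + 1/(163/109) = 9 + 109/163 = 1576/163
1 + 1/(1576/163) = 1 + 163/1576 = 1739/1576
6 + 1/(1739/1576) = 6 + 1576/1739 = 12010/1739

12010/1739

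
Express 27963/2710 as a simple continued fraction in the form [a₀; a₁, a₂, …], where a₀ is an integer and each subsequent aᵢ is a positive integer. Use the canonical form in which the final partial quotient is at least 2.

27963 = 10·2710 + 863, so a_0 = 10
2710 = 3·863 + 121, so a_1 = 3
863 = 7·121 + 16, so a_2 = 7
121 = 7·16 + 9, so a_3 = 7
16 = 1·9 + 7, so a_4 = 1
9 = 1·7 + 2, so a_5 = 1
7 = 3·2 + 1, so a_6 = 3
2 = 2·1 + 0, so a_7 = 2

[10; 3, 7, 7, 1, 1, 3, 2]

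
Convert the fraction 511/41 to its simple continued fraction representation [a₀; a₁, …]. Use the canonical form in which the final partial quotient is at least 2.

Run the Euclidean algorithm, recording each quotient:
511 ÷ 41 → quotient 12, remainder 19
41 ÷ 19 → quotient 2, remainder 3
19 ÷ 3 → quotient 6, remainder 1
3 ÷ 1 → quotient 3, remainder 0

[12; 2, 6, 3]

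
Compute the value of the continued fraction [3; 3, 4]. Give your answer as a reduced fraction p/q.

43/13

Start with 4.
3 + 1/(4/1) = 3 + 1/4 = 13/4
3 + 1/(13/4) = 3 + 4/13 = 43/13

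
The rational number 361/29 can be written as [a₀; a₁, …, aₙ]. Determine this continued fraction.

[12; 2, 4, 3]

Run the Euclidean algorithm, recording each quotient:
⌊361/29⌋ = 12, remainder 13
⌊29/13⌋ = 2, remainder 3
⌊13/3⌋ = 4, remainder 1
⌊3/1⌋ = 3, remainder 0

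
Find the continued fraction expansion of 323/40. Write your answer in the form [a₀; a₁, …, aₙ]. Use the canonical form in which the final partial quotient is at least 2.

⌊323/40⌋ = 8, remainder 3
⌊40/3⌋ = 13, remainder 1
⌊3/1⌋ = 3, remainder 0

[8; 13, 3]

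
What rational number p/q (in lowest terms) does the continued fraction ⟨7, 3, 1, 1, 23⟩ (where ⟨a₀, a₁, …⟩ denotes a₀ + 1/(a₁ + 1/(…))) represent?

Build up convergents one term at a time:
a_0 = 7: 7/1
a_1 = 3: 22/3
a_2 = 1: 29/4
a_3 = 1: 51/7
a_4 = 23: 1202/165

1202/165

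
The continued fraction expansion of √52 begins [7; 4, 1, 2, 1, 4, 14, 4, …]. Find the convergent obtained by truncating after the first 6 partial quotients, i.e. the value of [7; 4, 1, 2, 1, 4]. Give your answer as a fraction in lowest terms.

Start with 4.
1 + 1/(4/1) = 1 + 1/4 = 5/4
2 + 1/(5/4) = 2 + 4/5 = 14/5
1 + 1/(14/5) = 1 + 5/14 = 19/14
4 + 1/(19/14) = 4 + 14/19 = 90/19
7 + 1/(90/19) = 7 + 19/90 = 649/90

649/90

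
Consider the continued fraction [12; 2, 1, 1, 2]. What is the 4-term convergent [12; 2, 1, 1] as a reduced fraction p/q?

a_0 = 12: 12/1
a_1 = 2: 25/2
a_2 = 1: 37/3
a_3 = 1: 62/5

62/5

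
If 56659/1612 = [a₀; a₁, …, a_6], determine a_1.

Apply division with remainder until the remainder is 0:
56659 = 35·1612 + 239, so a_0 = 35
1612 = 6·239 + 178, so a_1 = 6

6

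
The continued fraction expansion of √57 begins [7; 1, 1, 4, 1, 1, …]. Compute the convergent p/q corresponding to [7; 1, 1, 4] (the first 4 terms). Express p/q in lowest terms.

68/9

Build up convergents one term at a time:
a_0 = 7: 7/1
a_1 = 1: 8/1
a_2 = 1: 15/2
a_3 = 4: 68/9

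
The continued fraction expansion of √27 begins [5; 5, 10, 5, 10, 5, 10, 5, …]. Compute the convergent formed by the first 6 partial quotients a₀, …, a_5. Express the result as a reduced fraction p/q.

70226/13515

Work from the innermost term outward:
Start with 5.
10 + 1/(5/1) = 10 + 1/5 = 51/5
5 + 1/(51/5) = 5 + 5/51 = 260/51
10 + 1/(260/51) = 10 + 51/260 = 2651/260
5 + 1/(2651/260) = 5 + 260/2651 = 13515/2651
5 + 1/(13515/2651) = 5 + 2651/13515 = 70226/13515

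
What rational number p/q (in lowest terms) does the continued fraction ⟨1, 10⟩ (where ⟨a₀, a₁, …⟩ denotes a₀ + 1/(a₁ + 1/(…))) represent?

Work from the innermost term outward:
Start with 10.
1 + 1/(10/1) = 1 + 1/10 = 11/10

11/10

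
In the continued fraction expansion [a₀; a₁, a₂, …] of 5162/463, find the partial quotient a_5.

Run the Euclidean algorithm, recording each quotient:
⌊5162/463⌋ = 11, remainder 69
⌊463/69⌋ = 6, remainder 49
⌊69/49⌋ = 1, remainder 20
⌊49/20⌋ = 2, remainder 9
⌊20/9⌋ = 2, remainder 2
⌊9/2⌋ = 4, remainder 1

4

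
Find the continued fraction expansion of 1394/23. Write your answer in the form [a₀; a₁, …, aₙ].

[60; 1, 1, 1, 1, 4]

Apply division with remainder until the remainder is 0:
1394 ÷ 23 → quotient 60, remainder 14
23 ÷ 14 → quotient 1, remainder 9
14 ÷ 9 → quotient 1, remainder 5
9 ÷ 5 → quotient 1, remainder 4
5 ÷ 4 → quotient 1, remainder 1
4 ÷ 1 → quotient 4, remainder 0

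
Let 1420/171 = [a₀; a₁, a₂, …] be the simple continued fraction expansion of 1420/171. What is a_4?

Repeatedly divide and take the remainder:
⌊1420/171⌋ = 8, remainder 52
⌊171/52⌋ = 3, remainder 15
⌊52/15⌋ = 3, remainder 7
⌊15/7⌋ = 2, remainder 1
⌊7/1⌋ = 7, remainder 0

7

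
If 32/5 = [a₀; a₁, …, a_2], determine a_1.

32 = 6·5 + 2, so a_0 = 6
5 = 2·2 + 1, so a_1 = 2

2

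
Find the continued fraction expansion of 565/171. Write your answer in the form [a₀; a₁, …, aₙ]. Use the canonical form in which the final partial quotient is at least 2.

[3; 3, 3, 2, 7]

⌊565/171⌋ = 3, remainder 52
⌊171/52⌋ = 3, remainder 15
⌊52/15⌋ = 3, remainder 7
⌊15/7⌋ = 2, remainder 1
⌊7/1⌋ = 7, remainder 0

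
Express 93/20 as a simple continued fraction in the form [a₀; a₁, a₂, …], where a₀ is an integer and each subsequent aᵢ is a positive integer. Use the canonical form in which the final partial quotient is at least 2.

[4; 1, 1, 1, 6]

Repeatedly divide and take the remainder:
93 ÷ 20 → quotient 4, remainder 13
20 ÷ 13 → quotient 1, remainder 7
13 ÷ 7 → quotient 1, remainder 6
7 ÷ 6 → quotient 1, remainder 1
6 ÷ 1 → quotient 6, remainder 0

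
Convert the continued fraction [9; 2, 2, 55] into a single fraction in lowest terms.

Start with 55.
2 + 1/(55/1) = 2 + 1/55 = 111/55
2 + 1/(111/55) = 2 + 55/111 = 277/111
9 + 1/(277/111) = 9 + 111/277 = 2604/277

2604/277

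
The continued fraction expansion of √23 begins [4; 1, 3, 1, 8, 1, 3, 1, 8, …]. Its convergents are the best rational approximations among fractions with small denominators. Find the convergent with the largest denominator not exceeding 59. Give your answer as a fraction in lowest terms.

235/49

a_0 = 4: 4/1  (≤ bound)
a_1 = 1: 5/1  (≤ bound)
a_2 = 3: 19/4  (≤ bound)
a_3 = 1: 24/5  (≤ bound)
a_4 = 8: 211/44  (≤ bound)
a_5 = 1: 235/49  (≤ bound)
a_6 = 3: 916/191  (> 59, stop)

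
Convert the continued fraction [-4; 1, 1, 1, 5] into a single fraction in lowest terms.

Start with 5.
1 + 1/(5/1) = 1 + 1/5 = 6/5
1 + 1/(6/5) = 1 + 5/6 = 11/6
1 + 1/(11/6) = 1 + 6/11 = 17/11
-4 + 1/(17/11) = -4 + 11/17 = -57/17

-57/17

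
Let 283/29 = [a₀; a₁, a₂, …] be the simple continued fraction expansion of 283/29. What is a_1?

283 ÷ 29 → quotient 9, remainder 22
29 ÷ 22 → quotient 1, remainder 7

1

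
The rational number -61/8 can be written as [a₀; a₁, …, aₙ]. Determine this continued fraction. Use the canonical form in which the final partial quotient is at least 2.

Repeatedly divide and take the remainder:
⌊-61/8⌋ = -8, remainder 3
⌊8/3⌋ = 2, remainder 2
⌊3/2⌋ = 1, remainder 1
⌊2/1⌋ = 2, remainder 0

[-8; 2, 1, 2]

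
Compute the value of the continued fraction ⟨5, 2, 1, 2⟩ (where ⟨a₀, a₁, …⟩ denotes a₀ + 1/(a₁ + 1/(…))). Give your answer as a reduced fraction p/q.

43/8

Starting at the tail and folding back:
Start with 2.
1 + 1/(2/1) = 1 + 1/2 = 3/2
2 + 1/(3/2) = 2 + 2/3 = 8/3
5 + 1/(8/3) = 5 + 3/8 = 43/8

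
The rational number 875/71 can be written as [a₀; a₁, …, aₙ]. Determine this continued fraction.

[12; 3, 11, 2]

⌊875/71⌋ = 12, remainder 23
⌊71/23⌋ = 3, remainder 2
⌊23/2⌋ = 11, remainder 1
⌊2/1⌋ = 2, remainder 0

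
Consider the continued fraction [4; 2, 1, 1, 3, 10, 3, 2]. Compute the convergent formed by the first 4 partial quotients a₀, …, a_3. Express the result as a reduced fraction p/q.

22/5

a_0 = 4: 4/1
a_1 = 2: 9/2
a_2 = 1: 13/3
a_3 = 1: 22/5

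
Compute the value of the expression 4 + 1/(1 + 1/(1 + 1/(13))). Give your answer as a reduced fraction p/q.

122/27

Build up convergents one term at a time:
a_0 = 4: 4/1
a_1 = 1: 5/1
a_2 = 1: 9/2
a_3 = 13: 122/27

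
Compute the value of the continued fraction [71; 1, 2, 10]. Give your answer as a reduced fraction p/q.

Start with 10.
2 + 1/(10/1) = 2 + 1/10 = 21/10
1 + 1/(21/10) = 1 + 10/21 = 31/21
71 + 1/(31/21) = 71 + 21/31 = 2222/31

2222/31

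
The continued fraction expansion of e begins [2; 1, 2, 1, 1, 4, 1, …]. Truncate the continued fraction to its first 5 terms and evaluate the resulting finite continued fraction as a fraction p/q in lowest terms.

Starting at the tail and folding back:
Start with 1.
1 + 1/(1/1) = 1 + 1/1 = 2/1
2 + 1/(2/1) = 2 + 1/2 = 5/2
1 + 1/(5/2) = 1 + 2/5 = 7/5
2 + 1/(7/5) = 2 + 5/7 = 19/7

19/7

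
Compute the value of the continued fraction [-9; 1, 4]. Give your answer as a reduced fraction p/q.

-41/5

Use the convergent recurrence hₖ = aₖ·hₖ₋₁ + hₖ₋₂ (and likewise for the denominators kₖ):
a_0 = -9: -9/1
a_1 = 1: -8/1
a_2 = 4: -41/5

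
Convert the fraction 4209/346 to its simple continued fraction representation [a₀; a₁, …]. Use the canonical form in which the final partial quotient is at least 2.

4209 = 12·346 + 57, so a_0 = 12
346 = 6·57 + 4, so a_1 = 6
57 = 14·4 + 1, so a_2 = 14
4 = 4·1 + 0, so a_3 = 4

[12; 6, 14, 4]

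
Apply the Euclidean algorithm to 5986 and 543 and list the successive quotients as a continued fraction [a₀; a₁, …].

5986 ÷ 543 → quotient 11, remainder 13
543 ÷ 13 → quotient 41, remainder 10
13 ÷ 10 → quotient 1, remainder 3
10 ÷ 3 → quotient 3, remainder 1
3 ÷ 1 → quotient 3, remainder 0

[11; 41, 1, 3, 3]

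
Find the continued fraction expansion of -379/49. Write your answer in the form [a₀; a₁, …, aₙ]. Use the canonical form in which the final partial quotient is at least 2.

[-8; 3, 1, 3, 3]

Apply division with remainder until the remainder is 0:
-379 ÷ 49 → quotient -8, remainder 13
49 ÷ 13 → quotient 3, remainder 10
13 ÷ 10 → quotient 1, remainder 3
10 ÷ 3 → quotient 3, remainder 1
3 ÷ 1 → quotient 3, remainder 0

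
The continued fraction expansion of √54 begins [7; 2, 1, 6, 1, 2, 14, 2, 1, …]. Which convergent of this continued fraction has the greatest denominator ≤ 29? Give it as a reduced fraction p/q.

List convergents until the denominator exceeds the bound:
a_0 = 7: 7/1  (≤ bound)
a_1 = 2: 15/2  (≤ bound)
a_2 = 1: 22/3  (≤ bound)
a_3 = 6: 147/20  (≤ bound)
a_4 = 1: 169/23  (≤ bound)
a_5 = 2: 485/66  (> 29, stop)

169/23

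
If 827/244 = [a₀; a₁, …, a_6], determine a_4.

3

827 ÷ 244 → quotient 3, remainder 95
244 ÷ 95 → quotient 2, remainder 54
95 ÷ 54 → quotient 1, remainder 41
54 ÷ 41 → quotient 1, remainder 13
41 ÷ 13 → quotient 3, remainder 2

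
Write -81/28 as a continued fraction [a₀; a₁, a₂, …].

Run the Euclidean algorithm, recording each quotient:
-81 = -3·28 + 3, so a_0 = -3
28 = 9·3 + 1, so a_1 = 9
3 = 3·1 + 0, so a_2 = 3

[-3; 9, 3]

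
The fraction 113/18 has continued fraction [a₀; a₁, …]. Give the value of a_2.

Run the Euclidean algorithm, recording each quotient:
⌊113/18⌋ = 6, remainder 5
⌊18/5⌋ = 3, remainder 3
⌊5/3⌋ = 1, remainder 2

1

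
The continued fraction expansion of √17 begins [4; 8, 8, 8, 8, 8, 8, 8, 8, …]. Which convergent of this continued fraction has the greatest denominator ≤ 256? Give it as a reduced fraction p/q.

268/65

a_0 = 4: 4/1  (≤ bound)
a_1 = 8: 33/8  (≤ bound)
a_2 = 8: 268/65  (≤ bound)
a_3 = 8: 2177/528  (> 256, stop)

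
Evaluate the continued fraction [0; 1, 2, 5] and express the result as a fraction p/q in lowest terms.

11/16

a_0 = 0: 0/1
a_1 = 1: 1/1
a_2 = 2: 2/3
a_3 = 5: 11/16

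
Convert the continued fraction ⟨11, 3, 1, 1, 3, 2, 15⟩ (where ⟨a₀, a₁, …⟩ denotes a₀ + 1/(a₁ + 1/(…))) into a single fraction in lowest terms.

Collapse the nested fraction from the inside out:
Start with 15.
2 + 1/(15/1) = 2 + 1/15 = 31/15
3 + 1/(31/15) = 3 + 15/31 = 108/31
1 + 1/(108/31) = 1 + 31/108 = 139/108
1 + 1/(139/108) = 1 + 108/139 = 247/139
3 + 1/(247/139) = 3 + 139/247 = 880/247
11 + 1/(880/247) = 11 + 247/880 = 9927/880

9927/880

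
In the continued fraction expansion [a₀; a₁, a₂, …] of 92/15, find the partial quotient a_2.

2

⌊92/15⌋ = 6, remainder 2
⌊15/2⌋ = 7, remainder 1
⌊2/1⌋ = 2, remainder 0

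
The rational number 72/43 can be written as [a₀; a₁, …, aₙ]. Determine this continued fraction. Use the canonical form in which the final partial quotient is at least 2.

[1; 1, 2, 14]

72 ÷ 43 → quotient 1, remainder 29
43 ÷ 29 → quotient 1, remainder 14
29 ÷ 14 → quotient 2, remainder 1
14 ÷ 1 → quotient 14, remainder 0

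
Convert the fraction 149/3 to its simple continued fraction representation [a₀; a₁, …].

149 = 49·3 + 2, so a_0 = 49
3 = 1·2 + 1, so a_1 = 1
2 = 2·1 + 0, so a_2 = 2

[49; 1, 2]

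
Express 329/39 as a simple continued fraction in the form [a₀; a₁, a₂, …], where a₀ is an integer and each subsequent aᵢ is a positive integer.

[8; 2, 3, 2, 2]

Apply division with remainder until the remainder is 0:
⌊329/39⌋ = 8, remainder 17
⌊39/17⌋ = 2, remainder 5
⌊17/5⌋ = 3, remainder 2
⌊5/2⌋ = 2, remainder 1
⌊2/1⌋ = 2, remainder 0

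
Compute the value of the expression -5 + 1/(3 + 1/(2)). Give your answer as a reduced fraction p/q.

-33/7

a_0 = -5: -5/1
a_1 = 3: -14/3
a_2 = 2: -33/7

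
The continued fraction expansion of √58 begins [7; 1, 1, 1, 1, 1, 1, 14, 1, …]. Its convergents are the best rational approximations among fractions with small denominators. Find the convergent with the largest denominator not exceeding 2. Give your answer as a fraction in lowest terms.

15/2

a_0 = 7: 7/1  (≤ bound)
a_1 = 1: 8/1  (≤ bound)
a_2 = 1: 15/2  (≤ bound)
a_3 = 1: 23/3  (> 2, stop)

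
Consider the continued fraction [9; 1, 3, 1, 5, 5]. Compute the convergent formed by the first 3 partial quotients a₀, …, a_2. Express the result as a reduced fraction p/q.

39/4

Build up convergents one term at a time:
a_0 = 9: 9/1
a_1 = 1: 10/1
a_2 = 3: 39/4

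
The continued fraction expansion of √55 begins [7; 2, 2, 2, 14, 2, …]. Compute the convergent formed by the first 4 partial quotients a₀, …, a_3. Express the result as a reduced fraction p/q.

89/12

Starting at the tail and folding back:
Start with 2.
2 + 1/(2/1) = 2 + 1/2 = 5/2
2 + 1/(5/2) = 2 + 2/5 = 12/5
7 + 1/(12/5) = 7 + 5/12 = 89/12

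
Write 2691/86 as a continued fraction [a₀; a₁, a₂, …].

2691 = 31·86 + 25, so a_0 = 31
86 = 3·25 + 11, so a_1 = 3
25 = 2·11 + 3, so a_2 = 2
11 = 3·3 + 2, so a_3 = 3
3 = 1·2 + 1, so a_4 = 1
2 = 2·1 + 0, so a_5 = 2

[31; 3, 2, 3, 1, 2]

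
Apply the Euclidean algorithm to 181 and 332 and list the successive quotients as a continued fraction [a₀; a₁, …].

181 = 0·332 + 181, so a_0 = 0
332 = 1·181 + 151, so a_1 = 1
181 = 1·151 + 30, so a_2 = 1
151 = 5·30 + 1, so a_3 = 5
30 = 30·1 + 0, so a_4 = 30

[0; 1, 1, 5, 30]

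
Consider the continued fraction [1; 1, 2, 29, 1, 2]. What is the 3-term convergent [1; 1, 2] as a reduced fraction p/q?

5/3

Work from the innermost term outward:
Start with 2.
1 + 1/(2/1) = 1 + 1/2 = 3/2
1 + 1/(3/2) = 1 + 2/3 = 5/3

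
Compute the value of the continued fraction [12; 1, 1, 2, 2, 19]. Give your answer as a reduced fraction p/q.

a_0 = 12: 12/1
a_1 = 1: 13/1
a_2 = 1: 25/2
a_3 = 2: 63/5
a_4 = 2: 151/12
a_5 = 19: 2932/233

2932/233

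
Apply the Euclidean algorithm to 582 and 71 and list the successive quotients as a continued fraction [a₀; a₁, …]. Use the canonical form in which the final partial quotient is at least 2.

Run the Euclidean algorithm, recording each quotient:
582 = 8·71 + 14, so a_0 = 8
71 = 5·14 + 1, so a_1 = 5
14 = 14·1 + 0, so a_2 = 14

[8; 5, 14]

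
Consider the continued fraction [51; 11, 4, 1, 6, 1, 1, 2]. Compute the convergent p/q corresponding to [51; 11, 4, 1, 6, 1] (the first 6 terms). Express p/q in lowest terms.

Work from the innermost term outward:
Start with 1.
6 + 1/(1/1) = 6 + 1/1 = 7/1
1 + 1/(7/1) = 1 + 1/7 = 8/7
4 + 1/(8/7) = 4 + 7/8 = 39/8
11 + 1/(39/8) = 11 + 8/39 = 437/39
51 + 1/(437/39) = 51 + 39/437 = 22326/437

22326/437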